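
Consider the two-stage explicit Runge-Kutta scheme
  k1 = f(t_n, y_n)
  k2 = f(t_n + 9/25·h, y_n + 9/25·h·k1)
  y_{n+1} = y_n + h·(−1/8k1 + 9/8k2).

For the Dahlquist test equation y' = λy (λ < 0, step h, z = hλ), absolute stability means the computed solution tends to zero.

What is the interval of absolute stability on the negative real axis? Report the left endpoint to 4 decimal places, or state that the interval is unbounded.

On y'=λy, z=hλ:
  k1=λy_n ⇒ h·k1=z·y_n;  k2=λ(1+9/25z)y_n ⇒ h·k2=z(1+9/25z)y_n
  y_{n+1}/y_n = 1 − 1/8z + 9/8z(1+9/25z) = 1 + z + 81/200z²
  so R(z) = 1 + z + 81/200z².

Solve |R(x)|<1 on ℝ⁻.
x=-0.51: |R|=0.5953
R=1: x+81/200x²=0 ⇒ x=−200/81=-2.4691; min R=1−1/(4·81/200)=0.3827>−1
Confirm numerically:
  x=-1.733: |R|=0.48333 <1
  x=-1.546: |R|=0.42200 <1
  x=-1.025: |R|=0.40050 <1
  x=-3.059: |R|=1.73078 >1
  x=-2.754: |R|=1.31773 >1
  x=-2.584: |R|=1.12021 >1
So |R|<1 on (-2.4691, 0).

z∈(-2.4691,0).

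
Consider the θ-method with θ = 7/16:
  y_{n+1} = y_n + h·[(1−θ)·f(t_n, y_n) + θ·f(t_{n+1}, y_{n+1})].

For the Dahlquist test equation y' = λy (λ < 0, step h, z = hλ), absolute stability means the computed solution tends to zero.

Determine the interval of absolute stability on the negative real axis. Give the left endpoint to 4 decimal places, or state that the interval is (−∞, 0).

Set f=λy, z=hλ:
  y_{n+1} = y_n + z·[9/16·y_n + 7/16·y_{n+1}] ⇒ (1 − 7/16z)y_{n+1} = (1 + 9/16z)y_n
  Hence R(z) = (1 + 9/16z)/(1 − 7/16z).

Boundary: |R(x)|=1, x<0.
x=-1.21: |R|=0.2088
R=−1: 1+9/16x = −1+7/16x ⇒ -1/8x=2 ⇒ x=2/(-1/8)=-16.0000
Confirm numerically:
  x=-11.572: |R|=0.90870 <1
  x=-10.910: |R|=0.88979 <1
  x=-7.541: |R|=0.75405 <1
  x=-16.370: |R|=1.00567 >1
  x=-16.354: |R|=1.00543 >1
Interval (-16.0000, 0).

(-16.0000, 0).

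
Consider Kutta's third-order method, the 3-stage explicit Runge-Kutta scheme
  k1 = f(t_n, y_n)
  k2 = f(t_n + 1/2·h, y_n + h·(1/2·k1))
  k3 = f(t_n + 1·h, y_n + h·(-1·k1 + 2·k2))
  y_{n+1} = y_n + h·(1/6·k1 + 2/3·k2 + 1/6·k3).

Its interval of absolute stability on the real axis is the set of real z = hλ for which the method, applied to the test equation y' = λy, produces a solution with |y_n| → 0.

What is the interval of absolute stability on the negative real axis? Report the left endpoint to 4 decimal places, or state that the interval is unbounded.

(-2.5127, 0).

Set f=λy, z=hλ:
  order 3, 3-stage ⇒ R(z)=1+z+z^2/2+z^3/6
  (e.g. R(-1.73)=-0.09650, |R|=0.09650)

Solve |R(x)|<1 on ℝ⁻.
x=-1.73: |R|=0.0965
|R(-1.84)|=0.1855 |R(-0.99)|=0.3383
Bisect:
  x_lo=-3.3925 |R|=3.1454  x_hi=-0.2787 |R|=0.7565
  mid=-1.83562 |R|=0.18172 →hi
  mid=-2.61407 |R|=1.17454 →lo
  mid=-2.22484 |R|=0.58535 →hi
  mid=-2.41946 |R|=0.85306 →hi
  mid=-2.51676 |R|=1.00662 →lo
  mid=-2.46811 |R|=0.92810 →hi
  mid=-2.49244 |R|=0.96692 →hi
  mid=-2.50460 |R|=0.98666 →hi
  mid=-2.51068 |R|=0.99661 →hi
  ...
  [-2.51277,-2.51258] ⇒ x*=-2.5127
So |R|<1 on (-2.5127, 0).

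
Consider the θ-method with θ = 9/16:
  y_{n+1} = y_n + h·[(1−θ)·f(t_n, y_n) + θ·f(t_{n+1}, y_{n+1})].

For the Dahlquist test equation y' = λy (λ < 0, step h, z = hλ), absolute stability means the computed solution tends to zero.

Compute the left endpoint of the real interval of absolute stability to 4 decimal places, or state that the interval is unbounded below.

unbounded; (−∞, 0).

On y'=λy, z=hλ:
  y_{n+1} = y_n + z·[7/16·y_n + 9/16·y_{n+1}] ⇒ (1 − 9/16z)y_{n+1} = (1 + 7/16z)y_n
  Hence R(z) = (1 + 7/16z)/(1 − 9/16z).

Need |R(x)|<1, x<0.
x=-0.98: |R|=0.3683
x=-2: |R|=0.0588
x=-10: |R|=0.5094
x=-100: |R|=0.7467
θ=9/16≥1/2 ⇒ |1+7/16x|<|1−9/16x| ∀x<0 ⇒ stable on all of ℝ⁻.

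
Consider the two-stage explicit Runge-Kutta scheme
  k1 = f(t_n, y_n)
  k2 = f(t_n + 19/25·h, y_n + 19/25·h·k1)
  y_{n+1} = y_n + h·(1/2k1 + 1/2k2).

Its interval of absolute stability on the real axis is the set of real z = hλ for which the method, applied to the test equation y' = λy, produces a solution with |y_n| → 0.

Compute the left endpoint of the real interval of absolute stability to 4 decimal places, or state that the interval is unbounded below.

left endpoint -2.6316.

On y'=λy, z=hλ:
  k1=λy_n ⇒ h·k1=z·y_n;  k2=λ(1+19/25z)y_n ⇒ h·k2=z(1+19/25z)y_n
  y_{n+1}/y_n = 1 + 1/2z + 1/2z(1+19/25z) = 1 + z + 19/50z²
  ⇒ R(z) = 1 + z + 19/50z².

Find x<0 with |R(x)|<1.
x=-1.53: |R|=0.3595
R=1: x+19/50x²=0 ⇒ x=−50/19=-2.6316; min R=1−1/(4·19/50)=0.3421>−1
Confirm numerically:
  x=-2.258: |R|=0.67945 <1
  x=-1.890: |R|=0.46740 <1
  x=-1.120: |R|=0.35667 <1
  x=-3.189: |R|=1.67549 >1
  x=-3.163: |R|=1.63874 >1
  x=-3.112: |R|=1.56813 >1
So |R|<1 on (-2.6316, 0).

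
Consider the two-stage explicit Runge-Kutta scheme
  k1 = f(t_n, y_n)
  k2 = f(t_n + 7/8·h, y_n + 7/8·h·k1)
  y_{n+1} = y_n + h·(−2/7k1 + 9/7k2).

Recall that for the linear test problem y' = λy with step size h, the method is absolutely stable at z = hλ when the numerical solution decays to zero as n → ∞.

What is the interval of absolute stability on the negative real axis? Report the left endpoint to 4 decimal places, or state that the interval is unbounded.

On y'=λy, z=hλ:
  k1=λy_n ⇒ h·k1=z·y_n;  k2=λ(1+7/8z)y_n ⇒ h·k2=z(1+7/8z)y_n
  y_{n+1}/y_n = 1 − 2/7z + 9/7z(1+7/8z) = 1 + z + 9/8z²
  R(z) = 1 + z + 9/8z².

Boundary: |R(x)|=1, x<0.
x=-0.65: |R|=0.8253
R=1: x+9/8x²=0 ⇒ x=−8/9=-0.8889; min R=1−1/(4·9/8)=0.7778>−1
Confirm numerically:
  x=-0.843: |R|=0.95648 <1
  x=-0.770: |R|=0.89701 <1
  x=-0.683: |R|=0.84180 <1
  x=-0.640: |R|=0.82080 <1
  x=-1.278: |R|=1.55944 >1
  x=-1.168: |R|=1.36675 >1
  x=-1.005: |R|=1.13128 >1
Stable set (-0.8889, 0).

z∈(-0.8889,0).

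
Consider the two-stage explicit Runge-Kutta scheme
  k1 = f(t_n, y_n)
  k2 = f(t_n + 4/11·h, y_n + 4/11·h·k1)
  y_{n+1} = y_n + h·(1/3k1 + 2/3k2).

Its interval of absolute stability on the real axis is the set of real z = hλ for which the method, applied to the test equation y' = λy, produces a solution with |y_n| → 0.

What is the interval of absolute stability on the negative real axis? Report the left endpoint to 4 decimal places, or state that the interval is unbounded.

Set f=λy, z=hλ:
  k1=λy_n ⇒ h·k1=z·y_n;  k2=λ(1+4/11z)y_n ⇒ h·k2=z(1+4/11z)y_n
  y_{n+1}/y_n = 1 + 1/3z + 2/3z(1+4/11z) = 1 + z + 8/33z²
  Hence R(z) = 1 + z + 8/33z².

Solve |R(x)|<1 on ℝ⁻.
x=-0.32: |R|=0.7048
R=1: x+8/33x²=0 ⇒ x=−33/8=-4.1250; min R=1−1/(4·8/33)=-0.0312>−1
Confirm numerically:
  x=-4.012: |R|=0.89010 <1
  x=-3.547: |R|=0.50299 <1
  x=-3.323: |R|=0.35393 <1
  x=-2.347: |R|=0.01163 <1
  x=-4.696: |R|=1.65004 >1
  x=-4.419: |R|=1.31495 >1
Interval (-4.1250, 0).

(-4.1250, 0).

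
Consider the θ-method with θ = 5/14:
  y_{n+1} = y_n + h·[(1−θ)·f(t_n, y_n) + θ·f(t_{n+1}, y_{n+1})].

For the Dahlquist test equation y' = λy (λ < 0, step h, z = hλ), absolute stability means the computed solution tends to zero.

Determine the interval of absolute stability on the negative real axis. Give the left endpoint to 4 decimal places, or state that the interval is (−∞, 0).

z∈(-7.0000,0).

On y'=λy, z=hλ:
  y_{n+1} = y_n + z·[9/14·y_n + 5/14·y_{n+1}] ⇒ (1 − 5/14z)y_{n+1} = (1 + 9/14z)y_n
  Hence R(z) = (1 + 9/14z)/(1 − 5/14z).

Find x<0 with |R(x)|<1.
x=-0.54: |R|=0.5473
R=−1: 1+9/14x = −1+5/14x ⇒ -2/7x=2 ⇒ x=2/(-2/7)=-7.0000
Confirm numerically:
  x=-5.789: |R|=0.88720 <1
  x=-5.385: |R|=0.84215 <1
  x=-4.135: |R|=0.66950 <1
  x=-4.002: |R|=0.64740 <1
  x=-7.315: |R|=1.02491 >1
  x=-7.083: |R|=1.00672 >1
Stable set (-7.0000, 0).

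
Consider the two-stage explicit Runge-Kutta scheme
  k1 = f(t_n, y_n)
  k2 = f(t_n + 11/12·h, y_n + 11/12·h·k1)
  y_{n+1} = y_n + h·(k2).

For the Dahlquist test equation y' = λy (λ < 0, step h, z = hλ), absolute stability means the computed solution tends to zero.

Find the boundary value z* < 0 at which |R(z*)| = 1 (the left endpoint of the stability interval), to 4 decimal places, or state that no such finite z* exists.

z* = -1.0909.

On y'=λy, z=hλ:
  k1=λy_n ⇒ h·k1=z·y_n;  k2=λ(1+11/12z)y_n ⇒ h·k2=z(1+11/12z)y_n
  y_{n+1}/y_n = 1 + z(1+11/12z) = 1 + z + 11/12z²
  Hence R(z) = 1 + z + 11/12z².

Need |R(x)|<1, x<0.
x=-1.21: |R|=1.1321
R=1: x+11/12x²=0 ⇒ x=−12/11=-1.0909; min R=1−1/(4·11/12)=0.7273>−1
Confirm numerically:
  x=-1.023: |R|=0.93632 <1
  x=-0.763: |R|=0.77065 <1
  x=-0.664: |R|=0.74015 <1
  x=-0.513: |R|=0.72824 <1
  x=-1.544: |R|=1.64127 >1
  x=-1.335: |R|=1.29871 >1
Interval (-1.0909, 0).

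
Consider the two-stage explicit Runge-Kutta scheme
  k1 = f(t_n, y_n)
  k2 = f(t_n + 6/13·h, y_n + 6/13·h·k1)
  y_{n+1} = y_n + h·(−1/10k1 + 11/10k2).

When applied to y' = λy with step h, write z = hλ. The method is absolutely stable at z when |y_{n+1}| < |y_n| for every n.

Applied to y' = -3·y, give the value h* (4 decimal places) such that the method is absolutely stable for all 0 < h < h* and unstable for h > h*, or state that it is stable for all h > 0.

Set f=λy, z=hλ:
  k1=λy_n ⇒ h·k1=z·y_n;  k2=λ(1+6/13z)y_n ⇒ h·k2=z(1+6/13z)y_n
  y_{n+1}/y_n = 1 − 1/10z + 11/10z(1+6/13z) = 1 + z + 33/65z²
  so R(z) = 1 + z + 33/65z².

Find x<0 with |R(x)|<1.
x=-1.55: |R|=0.6697
R=1: x+33/65x²=0 ⇒ x=−65/33=-1.9697; min R=1−1/(4·33/65)=0.5076>−1
Confirm numerically:
  x=-1.918: |R|=0.94966 <1
  x=-1.474: |R|=0.62905 <1
  x=-1.123: |R|=0.51727 <1
  x=-2.406: |R|=1.53295 >1
  x=-2.403: |R|=1.52862 >1
  x=-2.165: |R|=1.21467 >1
So |R|<1 on (-1.9697, 0).

(-1.9697,0); λ=-3 ⇒ h* = (65/33)/3 = 0.6566.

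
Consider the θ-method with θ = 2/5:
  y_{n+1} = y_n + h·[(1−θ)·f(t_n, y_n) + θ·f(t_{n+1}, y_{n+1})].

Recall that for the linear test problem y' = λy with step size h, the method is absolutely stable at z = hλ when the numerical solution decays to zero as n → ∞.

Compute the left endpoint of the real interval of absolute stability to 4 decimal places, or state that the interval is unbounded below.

z* = -10.0000.

On y'=λy, z=hλ:
  y_{n+1} = y_n + z·[3/5·y_n + 2/5·y_{n+1}] ⇒ (1 − 2/5z)y_{n+1} = (1 + 3/5z)y_n
  so R(z) = (1 + 3/5z)/(1 − 2/5z).

Need |R(x)|<1, x<0.
x=-1.7: |R|=0.0119
R=−1: 1+3/5x = −1+2/5x ⇒ -1/5x=2 ⇒ x=2/(-1/5)=-10.0000
Confirm numerically:
  x=-8.036: |R|=0.90680 <1
  x=-6.066: |R|=0.77037 <1
  x=-5.213: |R|=0.68968 <1
  x=-10.573: |R|=1.02192 >1
  x=-10.215: |R|=1.00845 >1
So |R|<1 on (-10.0000, 0).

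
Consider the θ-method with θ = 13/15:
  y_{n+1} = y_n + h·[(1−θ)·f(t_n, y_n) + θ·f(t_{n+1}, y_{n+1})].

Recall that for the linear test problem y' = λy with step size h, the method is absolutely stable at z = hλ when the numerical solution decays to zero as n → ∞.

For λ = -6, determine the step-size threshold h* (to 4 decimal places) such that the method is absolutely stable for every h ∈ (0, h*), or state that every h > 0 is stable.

Set f=λy, z=hλ:
  y_{n+1} = y_n + z·[2/15·y_n + 13/15·y_{n+1}] ⇒ (1 − 13/15z)y_{n+1} = (1 + 2/15z)y_n
  R(z) = (1 + 2/15z)/(1 − 13/15z).

Solve |R(x)|<1 on ℝ⁻.
x=-0.65: |R|=0.5842
x=-2: |R|=0.2683
x=-10: |R|=0.0345
x=-100: |R|=0.1407
θ=13/15≥1/2 ⇒ |1+2/15x|<|1−13/15x| ∀x<0 ⇒ stable on all of ℝ⁻.

unbounded; (−∞, 0). Any h>0 works for λ=-6.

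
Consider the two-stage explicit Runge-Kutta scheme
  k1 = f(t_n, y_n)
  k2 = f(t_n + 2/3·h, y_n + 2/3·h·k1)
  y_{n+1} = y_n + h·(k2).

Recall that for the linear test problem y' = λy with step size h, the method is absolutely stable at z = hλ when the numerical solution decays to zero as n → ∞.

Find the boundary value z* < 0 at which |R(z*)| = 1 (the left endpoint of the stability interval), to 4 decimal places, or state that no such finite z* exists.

z* = -1.5000.

Test eqn y'=λy, z=hλ:
  k1=λy_n ⇒ h·k1=z·y_n;  k2=λ(1+2/3z)y_n ⇒ h·k2=z(1+2/3z)y_n
  y_{n+1}/y_n = 1 + z(1+2/3z) = 1 + z + 2/3z²
  so R(z) = 1 + z + 2/3z².

Boundary: |R(x)|=1, x<0.
x=-1.61: |R|=1.1181
R=1: x+2/3x²=0 ⇒ x=−3/2=-1.5000; min R=1−1/(4·2/3)=0.6250>−1
Confirm numerically:
  x=-1.475: |R|=0.97542 <1
  x=-1.210: |R|=0.76607 <1
  x=-0.685: |R|=0.62782 <1
  x=-2.097: |R|=1.83461 >1
  x=-2.035: |R|=1.72582 >1
  x=-1.936: |R|=1.56273 >1
Stable set (-1.5000, 0).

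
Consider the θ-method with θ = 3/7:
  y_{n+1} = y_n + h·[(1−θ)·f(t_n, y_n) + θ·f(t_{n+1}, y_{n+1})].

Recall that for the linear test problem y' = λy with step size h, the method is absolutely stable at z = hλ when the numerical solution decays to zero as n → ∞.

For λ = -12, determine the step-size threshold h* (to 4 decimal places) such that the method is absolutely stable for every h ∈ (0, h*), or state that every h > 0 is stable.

(-14.0000,0); λ=-12 ⇒ h* = (14)/12 = 1.1667.

Set f=λy, z=hλ:
  y_{n+1} = y_n + z·[4/7·y_n + 3/7·y_{n+1}] ⇒ (1 − 3/7z)y_{n+1} = (1 + 4/7z)y_n
  so R(z) = (1 + 4/7z)/(1 − 3/7z).

Need |R(x)|<1, x<0.
x=-0.65: |R|=0.4916
R=−1: 1+4/7x = −1+3/7x ⇒ -1/7x=2 ⇒ x=2/(-1/7)=-14.0000
Confirm numerically:
  x=-10.754: |R|=0.91732 <1
  x=-8.000: |R|=0.80645 <1
  x=-6.634: |R|=0.72619 <1
  x=-14.580: |R|=1.01143 >1
  x=-14.571: |R|=1.01126 >1
  x=-14.249: |R|=1.00501 >1
Interval (-14.0000, 0).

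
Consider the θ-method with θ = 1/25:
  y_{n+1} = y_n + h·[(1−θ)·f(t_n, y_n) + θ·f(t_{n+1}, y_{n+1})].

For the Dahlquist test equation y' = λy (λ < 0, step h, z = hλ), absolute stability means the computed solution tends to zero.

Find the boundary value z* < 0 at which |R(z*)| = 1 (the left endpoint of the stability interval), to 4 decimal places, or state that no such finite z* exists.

With y'=λy (z=hλ):
  y_{n+1} = y_n + z·[24/25·y_n + 1/25·y_{n+1}] ⇒ (1 − 1/25z)y_{n+1} = (1 + 24/25z)y_n
  Hence R(z) = (1 + 24/25z)/(1 − 1/25z).

Find x<0 with |R(x)|<1.
x=-1.27: |R|=0.2086
R=−1: 1+24/25x = −1+1/25x ⇒ -23/25x=2 ⇒ x=2/(-23/25)=-2.1739
Confirm numerically:
  x=-1.432: |R|=0.35442 <1
  x=-1.210: |R|=0.15414 <1
  x=-0.983: |R|=0.05419 <1
  x=-2.685: |R|=1.42460 >1
  x=-2.357: |R|=1.15393 >1
So |R|<1 on (-2.1739, 0).

z* = -2.1739.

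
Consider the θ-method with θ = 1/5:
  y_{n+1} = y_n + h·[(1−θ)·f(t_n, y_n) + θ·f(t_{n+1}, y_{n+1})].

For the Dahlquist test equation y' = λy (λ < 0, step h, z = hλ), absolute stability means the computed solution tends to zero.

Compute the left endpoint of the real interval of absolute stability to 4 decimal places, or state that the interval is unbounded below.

With y'=λy (z=hλ):
  y_{n+1} = y_n + z·[4/5·y_n + 1/5·y_{n+1}] ⇒ (1 − 1/5z)y_{n+1} = (1 + 4/5z)y_n
  Hence R(z) = (1 + 4/5z)/(1 − 1/5z).

Boundary: |R(x)|=1, x<0.
x=-1.66: |R|=0.2462
R=−1: 1+4/5x = −1+1/5x ⇒ -3/5x=2 ⇒ x=2/(-3/5)=-3.3333
Confirm numerically:
  x=-2.450: |R|=0.64430 <1
  x=-1.987: |R|=0.42193 <1
  x=-1.523: |R|=0.16741 <1
  x=-3.841: |R|=1.17227 >1
  x=-3.493: |R|=1.05640 >1
Interval (-3.3333, 0).

left endpoint -3.3333.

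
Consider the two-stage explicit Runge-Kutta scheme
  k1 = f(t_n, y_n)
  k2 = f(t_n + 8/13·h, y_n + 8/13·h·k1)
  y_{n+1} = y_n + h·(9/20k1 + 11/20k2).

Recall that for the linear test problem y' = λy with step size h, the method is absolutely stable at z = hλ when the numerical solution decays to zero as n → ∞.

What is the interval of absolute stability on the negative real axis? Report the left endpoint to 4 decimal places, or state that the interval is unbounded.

On y'=λy, z=hλ:
  k1=λy_n ⇒ h·k1=z·y_n;  k2=λ(1+8/13z)y_n ⇒ h·k2=z(1+8/13z)y_n
  y_{n+1}/y_n = 1 + 9/20z + 11/20z(1+8/13z) = 1 + z + 22/65z²
  ⇒ R(z) = 1 + z + 22/65z².

Need |R(x)|<1, x<0.
x=-0.89: |R|=0.3781
R=1: x+22/65x²=0 ⇒ x=−65/22=-2.9545; min R=1−1/(4·22/65)=0.2614>−1
Confirm numerically:
  x=-2.898: |R|=0.94454 <1
  x=-2.864: |R|=0.91223 <1
  x=-1.788: |R|=0.29404 <1
  x=-1.671: |R|=0.27407 <1
  x=-3.390: |R|=1.49963 >1
  x=-3.302: |R|=1.38832 >1
  x=-3.166: |R|=1.22659 >1
So |R|<1 on (-2.9545, 0).

(-2.9545, 0).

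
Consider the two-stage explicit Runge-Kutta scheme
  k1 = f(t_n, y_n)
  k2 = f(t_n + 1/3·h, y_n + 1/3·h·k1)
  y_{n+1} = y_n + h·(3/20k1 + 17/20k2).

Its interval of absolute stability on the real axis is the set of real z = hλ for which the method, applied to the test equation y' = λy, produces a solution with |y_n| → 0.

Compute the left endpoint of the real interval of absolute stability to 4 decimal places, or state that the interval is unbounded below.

left endpoint -3.5294.

On y'=λy, z=hλ:
  k1=λy_n ⇒ h·k1=z·y_n;  k2=λ(1+1/3z)y_n ⇒ h·k2=z(1+1/3z)y_n
  y_{n+1}/y_n = 1 + 3/20z + 17/20z(1+1/3z) = 1 + z + 17/60z²
  so R(z) = 1 + z + 17/60z².

Find x<0 with |R(x)|<1.
x=-1.71: |R|=0.1185
R=1: x+17/60x²=0 ⇒ x=−60/17=-3.5294; min R=1−1/(4·17/60)=0.1176>−1
Confirm numerically:
  x=-2.887: |R|=0.47452 <1
  x=-2.777: |R|=0.40799 <1
  x=-2.770: |R|=0.40399 <1
  x=-2.665: |R|=0.34730 <1
  x=-3.952: |R|=1.47319 >1
  x=-3.622: |R|=1.09502 >1
  x=-3.612: |R|=1.08452 >1
Stable set (-3.5294, 0).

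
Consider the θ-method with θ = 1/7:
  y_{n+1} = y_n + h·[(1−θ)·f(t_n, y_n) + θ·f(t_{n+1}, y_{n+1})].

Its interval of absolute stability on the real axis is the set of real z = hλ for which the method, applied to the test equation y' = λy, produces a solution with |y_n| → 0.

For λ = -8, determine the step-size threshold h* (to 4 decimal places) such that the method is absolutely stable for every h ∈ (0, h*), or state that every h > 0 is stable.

Set f=λy, z=hλ:
  y_{n+1} = y_n + z·[6/7·y_n + 1/7·y_{n+1}] ⇒ (1 − 1/7z)y_{n+1} = (1 + 6/7z)y_n
  Hence R(z) = (1 + 6/7z)/(1 − 1/7z).

Solve |R(x)|<1 on ℝ⁻.
x=-1.45: |R|=0.2012
R=−1: 1+6/7x = −1+1/7x ⇒ -5/7x=2 ⇒ x=2/(-5/7)=-2.8000
Confirm numerically:
  x=-2.084: |R|=0.60590 <1
  x=-1.898: |R|=0.49314 <1
  x=-1.398: |R|=0.16528 <1
  x=-1.176: |R|=0.00685 <1
  x=-3.396: |R|=1.28665 >1
  x=-3.236: |R|=1.21297 >1
  x=-2.838: |R|=1.01931 >1
So |R|<1 on (-2.8000, 0).

(-2.8000,0); λ=-8 ⇒ h* = (14/5)/8 = 0.3500.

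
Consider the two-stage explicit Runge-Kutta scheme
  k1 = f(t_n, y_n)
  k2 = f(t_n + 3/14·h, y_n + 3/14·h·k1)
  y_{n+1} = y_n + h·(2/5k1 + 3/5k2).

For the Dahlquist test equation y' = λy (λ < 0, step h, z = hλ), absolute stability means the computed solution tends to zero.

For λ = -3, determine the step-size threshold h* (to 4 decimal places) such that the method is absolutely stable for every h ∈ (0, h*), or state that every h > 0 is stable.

On y'=λy, z=hλ:
  k1=λy_n ⇒ h·k1=z·y_n;  k2=λ(1+3/14z)y_n ⇒ h·k2=z(1+3/14z)y_n
  y_{n+1}/y_n = 1 + 2/5z + 3/5z(1+3/14z) = 1 + z + 9/70z²
  so R(z) = 1 + z + 9/70z².

Boundary: |R(x)|=1, x<0.
x=-0.33: |R|=0.6840
R=1: x+9/70x²=0 ⇒ x=−70/9=-7.7778; min R=1−1/(4·9/70)=-0.9444>−1
Confirm numerically:
  x=-7.419: |R|=0.65777 <1
  x=-3.769: |R|=0.94260 <1
  x=-3.119: |R|=0.86824 <1
  x=-8.083: |R|=1.31720 >1
  x=-7.913: |R|=1.13757 >1
  x=-7.841: |R|=1.06374 >1
So |R|<1 on (-7.7778, 0).

(-7.7778,0); λ=-3 ⇒ h* = (70/9)/3 = 2.5926.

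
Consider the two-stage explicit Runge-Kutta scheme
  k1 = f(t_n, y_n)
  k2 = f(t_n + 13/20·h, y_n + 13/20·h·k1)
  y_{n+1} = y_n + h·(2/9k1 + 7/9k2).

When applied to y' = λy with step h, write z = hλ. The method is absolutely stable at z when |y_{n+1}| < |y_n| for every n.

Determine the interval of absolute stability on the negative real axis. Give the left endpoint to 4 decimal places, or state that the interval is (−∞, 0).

On y'=λy, z=hλ:
  k1=λy_n ⇒ h·k1=z·y_n;  k2=λ(1+13/20z)y_n ⇒ h·k2=z(1+13/20z)y_n
  y_{n+1}/y_n = 1 + 2/9z + 7/9z(1+13/20z) = 1 + z + 91/180z²
  Hence R(z) = 1 + z + 91/180z².

Solve |R(x)|<1 on ℝ⁻.
x=-1.45: |R|=0.6129
R=1: x+91/180x²=0 ⇒ x=−180/91=-1.9780; min R=1−1/(4·91/180)=0.5055>−1
Confirm numerically:
  x=-1.808: |R|=0.84459 <1
  x=-1.344: |R|=0.56920 <1
  x=-0.833: |R|=0.51780 <1
  x=-2.503: |R|=1.66431 >1
  x=-2.340: |R|=1.42822 >1
  x=-2.026: |R|=1.04914 >1
Interval (-1.9780, 0).

(-1.9780, 0).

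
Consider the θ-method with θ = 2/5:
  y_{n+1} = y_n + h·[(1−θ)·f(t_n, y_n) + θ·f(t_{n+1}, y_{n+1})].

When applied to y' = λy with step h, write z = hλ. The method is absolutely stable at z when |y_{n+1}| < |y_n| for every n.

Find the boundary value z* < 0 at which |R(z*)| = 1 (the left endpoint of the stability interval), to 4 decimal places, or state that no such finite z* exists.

Test eqn y'=λy, z=hλ:
  y_{n+1} = y_n + z·[3/5·y_n + 2/5·y_{n+1}] ⇒ (1 − 2/5z)y_{n+1} = (1 + 3/5z)y_n
  R(z) = (1 + 3/5z)/(1 − 2/5z).

Need |R(x)|<1, x<0.
x=-1.69: |R|=0.0084
R=−1: 1+3/5x = −1+2/5x ⇒ -1/5x=2 ⇒ x=2/(-1/5)=-10.0000
Confirm numerically:
  x=-7.520: |R|=0.87625 <1
  x=-6.944: |R|=0.83820 <1
  x=-5.583: |R|=0.72677 <1
  x=-5.045: |R|=0.67164 <1
  x=-10.058: |R|=1.00231 >1
  x=-10.030: |R|=1.00120 >1
Interval (-10.0000, 0).

z* = -10.0000.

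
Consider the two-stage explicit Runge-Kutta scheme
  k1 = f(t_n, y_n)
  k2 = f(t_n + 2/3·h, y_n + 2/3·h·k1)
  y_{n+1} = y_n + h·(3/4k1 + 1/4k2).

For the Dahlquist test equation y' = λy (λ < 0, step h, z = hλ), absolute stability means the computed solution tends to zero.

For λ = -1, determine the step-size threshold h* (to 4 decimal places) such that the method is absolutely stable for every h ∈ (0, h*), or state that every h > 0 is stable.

(-6.0000,0); λ=-1 ⇒ h* = (6)/1 = 6.0000.

Set f=λy, z=hλ:
  k1=λy_n ⇒ h·k1=z·y_n;  k2=λ(1+2/3z)y_n ⇒ h·k2=z(1+2/3z)y_n
  y_{n+1}/y_n = 1 + 3/4z + 1/4z(1+2/3z) = 1 + z + 1/6z²
  Hence R(z) = 1 + z + 1/6z².

Find x<0 with |R(x)|<1.
x=-0.94: |R|=0.2073
R=1: x+1/6x²=0 ⇒ x=−6=-6.0000; min R=1−1/(4·1/6)=-0.5000>−1
Confirm numerically:
  x=-5.320: |R|=0.39707 <1
  x=-3.858: |R|=0.37731 <1
  x=-2.686: |R|=0.48357 <1
  x=-6.453: |R|=1.48720 >1
  x=-6.450: |R|=1.48375 >1
  x=-6.171: |R|=1.17587 >1
So |R|<1 on (-6.0000, 0).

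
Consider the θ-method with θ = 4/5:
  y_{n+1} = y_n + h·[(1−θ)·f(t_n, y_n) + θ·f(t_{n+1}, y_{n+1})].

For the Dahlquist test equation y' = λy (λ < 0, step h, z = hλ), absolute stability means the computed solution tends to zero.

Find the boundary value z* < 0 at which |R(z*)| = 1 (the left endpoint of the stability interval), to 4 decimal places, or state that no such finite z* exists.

(−∞, 0) — no finite endpoint.

On y'=λy, z=hλ:
  y_{n+1} = y_n + z·[1/5·y_n + 4/5·y_{n+1}] ⇒ (1 − 4/5z)y_{n+1} = (1 + 1/5z)y_n
  R(z) = (1 + 1/5z)/(1 − 4/5z).

Boundary: |R(x)|=1, x<0.
x=-0.8: |R|=0.5122
x=-2: |R|=0.2308
x=-10: |R|=0.1111
x=-100: |R|=0.2346
θ=4/5≥1/2 ⇒ |1+1/5x|<|1−4/5x| ∀x<0 ⇒ stable on all of ℝ⁻.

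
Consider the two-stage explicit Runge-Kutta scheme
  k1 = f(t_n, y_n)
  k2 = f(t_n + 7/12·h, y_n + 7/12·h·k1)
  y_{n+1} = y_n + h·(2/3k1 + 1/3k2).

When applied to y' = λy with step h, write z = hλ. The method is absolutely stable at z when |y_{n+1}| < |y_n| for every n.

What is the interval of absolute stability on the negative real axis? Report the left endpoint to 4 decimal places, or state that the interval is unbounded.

(-5.1429, 0).

Test eqn y'=λy, z=hλ:
  k1=λy_n ⇒ h·k1=z·y_n;  k2=λ(1+7/12z)y_n ⇒ h·k2=z(1+7/12z)y_n
  y_{n+1}/y_n = 1 + 2/3z + 1/3z(1+7/12z) = 1 + z + 7/36z²
  R(z) = 1 + z + 7/36z².

Find x<0 with |R(x)|<1.
x=-0.47: |R|=0.5730
R=1: x+7/36x²=0 ⇒ x=−36/7=-5.1429; min R=1−1/(4·7/36)=-0.2857>−1
Confirm numerically:
  x=-3.982: |R|=0.10117 <1
  x=-3.853: |R|=0.03365 <1
  x=-3.383: |R|=0.15764 <1
  x=-5.709: |R|=1.62847 >1
  x=-5.382: |R|=1.25026 >1
  x=-5.239: |R|=1.09794 >1
So |R|<1 on (-5.1429, 0).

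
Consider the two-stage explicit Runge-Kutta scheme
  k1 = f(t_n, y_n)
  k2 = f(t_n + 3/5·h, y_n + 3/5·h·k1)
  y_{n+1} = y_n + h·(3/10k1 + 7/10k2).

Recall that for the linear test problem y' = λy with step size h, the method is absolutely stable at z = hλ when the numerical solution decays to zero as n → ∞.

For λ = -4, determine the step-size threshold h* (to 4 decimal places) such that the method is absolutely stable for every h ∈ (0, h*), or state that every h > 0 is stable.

(-2.3810,0); λ=-4 ⇒ h* = (50/21)/4 = 0.5952.

With y'=λy (z=hλ):
  k1=λy_n ⇒ h·k1=z·y_n;  k2=λ(1+3/5z)y_n ⇒ h·k2=z(1+3/5z)y_n
  y_{n+1}/y_n = 1 + 3/10z + 7/10z(1+3/5z) = 1 + z + 21/50z²
  so R(z) = 1 + z + 21/50z².

Find x<0 with |R(x)|<1.
x=-1.18: |R|=0.4048
R=1: x+21/50x²=0 ⇒ x=−50/21=-2.3810; min R=1−1/(4·21/50)=0.4048>−1
Confirm numerically:
  x=-2.227: |R|=0.85600 <1
  x=-1.983: |R|=0.66856 <1
  x=-1.970: |R|=0.65998 <1
  x=-2.831: |R|=1.53512 >1
  x=-2.642: |R|=1.28967 >1
So |R|<1 on (-2.3810, 0).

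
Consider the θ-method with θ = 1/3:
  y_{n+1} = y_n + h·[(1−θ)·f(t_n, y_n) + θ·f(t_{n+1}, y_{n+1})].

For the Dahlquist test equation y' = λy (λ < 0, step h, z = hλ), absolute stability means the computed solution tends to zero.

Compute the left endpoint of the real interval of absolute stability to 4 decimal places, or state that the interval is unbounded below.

left endpoint -6.0000.

With y'=λy (z=hλ):
  y_{n+1} = y_n + z·[2/3·y_n + 1/3·y_{n+1}] ⇒ (1 − 1/3z)y_{n+1} = (1 + 2/3z)y_n
  ⇒ R(z) = (1 + 2/3z)/(1 − 1/3z).

Boundary: |R(x)|=1, x<0.
x=-1.61: |R|=0.0477
R=−1: 1+2/3x = −1+1/3x ⇒ -1/3x=2 ⇒ x=2/(-1/3)=-6.0000
Confirm numerically:
  x=-5.343: |R|=0.92125 <1
  x=-4.788: |R|=0.84438 <1
  x=-4.731: |R|=0.83586 <1
  x=-3.423: |R|=0.59879 <1
  x=-6.528: |R|=1.05542 >1
  x=-6.415: |R|=1.04408 >1
  x=-6.414: |R|=1.04398 >1
Interval (-6.0000, 0).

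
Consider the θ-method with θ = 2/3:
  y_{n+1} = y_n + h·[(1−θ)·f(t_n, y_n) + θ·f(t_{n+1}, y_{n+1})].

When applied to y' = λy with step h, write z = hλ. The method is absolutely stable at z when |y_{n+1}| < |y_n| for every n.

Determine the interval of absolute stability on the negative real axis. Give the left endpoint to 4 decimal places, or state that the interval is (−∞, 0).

unbounded; (−∞, 0).

On y'=λy, z=hλ:
  y_{n+1} = y_n + z·[1/3·y_n + 2/3·y_{n+1}] ⇒ (1 − 2/3z)y_{n+1} = (1 + 1/3z)y_n
  ⇒ R(z) = (1 + 1/3z)/(1 − 2/3z).

Solve |R(x)|<1 on ℝ⁻.
x=-1.63: |R|=0.2188
x=-2: |R|=0.1429
x=-10: |R|=0.3043
x=-100: |R|=0.4778
θ=2/3≥1/2 ⇒ |1+1/3x|<|1−2/3x| ∀x<0 ⇒ unbounded interval.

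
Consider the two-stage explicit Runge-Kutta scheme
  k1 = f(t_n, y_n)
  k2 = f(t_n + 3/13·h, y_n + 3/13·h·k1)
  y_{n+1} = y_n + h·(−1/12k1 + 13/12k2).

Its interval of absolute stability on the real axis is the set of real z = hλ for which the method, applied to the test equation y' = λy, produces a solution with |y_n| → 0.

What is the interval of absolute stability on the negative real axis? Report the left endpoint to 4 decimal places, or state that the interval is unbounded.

z∈(-4.0000,0).

On y'=λy, z=hλ:
  k1=λy_n ⇒ h·k1=z·y_n;  k2=λ(1+3/13z)y_n ⇒ h·k2=z(1+3/13z)y_n
  y_{n+1}/y_n = 1 − 1/12z + 13/12z(1+3/13z) = 1 + z + 1/4z²
  R(z) = 1 + z + 1/4z².

Find x<0 with |R(x)|<1.
x=-1.01: |R|=0.2450
R=1: x+1/4x²=0 ⇒ x=−4=-4.0000; min R=1−1/(4·1/4)=0.0000>−1
Confirm numerically:
  x=-3.810: |R|=0.81903 <1
  x=-3.556: |R|=0.60528 <1
  x=-2.682: |R|=0.11628 <1
  x=-4.494: |R|=1.55501 >1
  x=-4.457: |R|=1.50921 >1
  x=-4.223: |R|=1.23543 >1
Stable set (-4.0000, 0).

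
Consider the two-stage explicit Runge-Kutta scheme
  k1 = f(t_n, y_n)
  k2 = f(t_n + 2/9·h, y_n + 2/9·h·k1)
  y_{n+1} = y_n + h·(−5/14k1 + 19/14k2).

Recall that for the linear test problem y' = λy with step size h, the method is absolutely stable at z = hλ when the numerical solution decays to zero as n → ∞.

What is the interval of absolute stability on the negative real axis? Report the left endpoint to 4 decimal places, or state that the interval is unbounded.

z∈(-3.3158,0).

On y'=λy, z=hλ:
  k1=λy_n ⇒ h·k1=z·y_n;  k2=λ(1+2/9z)y_n ⇒ h·k2=z(1+2/9z)y_n
  y_{n+1}/y_n = 1 − 5/14z + 19/14z(1+2/9z) = 1 + z + 19/63z²
  so R(z) = 1 + z + 19/63z².

Solve |R(x)|<1 on ℝ⁻.
x=-1.64: |R|=0.1711
R=1: x+19/63x²=0 ⇒ x=−63/19=-3.3158; min R=1−1/(4·19/63)=0.1711>−1
Confirm numerically:
  x=-2.507: |R|=0.38849 <1
  x=-2.240: |R|=0.27324 <1
  x=-1.815: |R|=0.17850 <1
  x=-1.441: |R|=0.18524 <1
  x=-3.688: |R|=1.41399 >1
  x=-3.639: |R|=1.35472 >1
  x=-3.586: |R|=1.29223 >1
Stable set (-3.3158, 0).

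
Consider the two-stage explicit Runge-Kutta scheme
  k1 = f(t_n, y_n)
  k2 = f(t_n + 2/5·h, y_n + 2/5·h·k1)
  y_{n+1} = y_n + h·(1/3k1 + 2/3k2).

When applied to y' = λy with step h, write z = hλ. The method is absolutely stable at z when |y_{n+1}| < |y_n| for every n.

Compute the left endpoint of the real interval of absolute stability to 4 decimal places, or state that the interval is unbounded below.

left endpoint -3.7500.

Test eqn y'=λy, z=hλ:
  k1=λy_n ⇒ h·k1=z·y_n;  k2=λ(1+2/5z)y_n ⇒ h·k2=z(1+2/5z)y_n
  y_{n+1}/y_n = 1 + 1/3z + 2/3z(1+2/5z) = 1 + z + 4/15z²
  ⇒ R(z) = 1 + z + 4/15z².

Find x<0 with |R(x)|<1.
x=-0.65: |R|=0.4627
R=1: x+4/15x²=0 ⇒ x=−15/4=-3.7500; min R=1−1/(4·4/15)=0.0625>−1
Confirm numerically:
  x=-3.431: |R|=0.70814 <1
  x=-3.416: |R|=0.69575 <1
  x=-3.288: |R|=0.59492 <1
  x=-2.327: |R|=0.11698 <1
  x=-4.281: |R|=1.60619 >1
  x=-3.871: |R|=1.12490 >1
  x=-3.849: |R|=1.10161 >1
Interval (-3.7500, 0).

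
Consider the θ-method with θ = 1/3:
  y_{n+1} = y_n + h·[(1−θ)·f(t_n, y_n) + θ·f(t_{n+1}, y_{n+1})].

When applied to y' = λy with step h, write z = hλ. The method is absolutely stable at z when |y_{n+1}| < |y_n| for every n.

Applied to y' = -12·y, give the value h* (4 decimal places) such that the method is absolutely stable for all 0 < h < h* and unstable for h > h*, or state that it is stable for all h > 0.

(-6.0000,0); λ=-12 ⇒ h* = (6)/12 = 0.5000.

With y'=λy (z=hλ):
  y_{n+1} = y_n + z·[2/3·y_n + 1/3·y_{n+1}] ⇒ (1 − 1/3z)y_{n+1} = (1 + 2/3z)y_n
  R(z) = (1 + 2/3z)/(1 − 1/3z).

Need |R(x)|<1, x<0.
x=-0.44: |R|=0.6163
R=−1: 1+2/3x = −1+1/3x ⇒ -1/3x=2 ⇒ x=2/(-1/3)=-6.0000
Confirm numerically:
  x=-5.575: |R|=0.95044 <1
  x=-3.878: |R|=0.69148 <1
  x=-3.431: |R|=0.60053 <1
  x=-6.429: |R|=1.04550 >1
  x=-6.193: |R|=1.02099 >1
  x=-6.038: |R|=1.00420 >1
Stable set (-6.0000, 0).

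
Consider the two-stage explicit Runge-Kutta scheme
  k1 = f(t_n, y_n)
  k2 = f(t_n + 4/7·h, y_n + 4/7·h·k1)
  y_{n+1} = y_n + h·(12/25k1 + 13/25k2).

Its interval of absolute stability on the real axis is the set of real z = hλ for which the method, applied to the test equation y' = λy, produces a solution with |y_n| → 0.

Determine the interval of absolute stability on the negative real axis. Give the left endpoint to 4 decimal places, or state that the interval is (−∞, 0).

(-3.3654, 0).

On y'=λy, z=hλ:
  k1=λy_n ⇒ h·k1=z·y_n;  k2=λ(1+4/7z)y_n ⇒ h·k2=z(1+4/7z)y_n
  y_{n+1}/y_n = 1 + 12/25z + 13/25z(1+4/7z) = 1 + z + 52/175z²
  Hence R(z) = 1 + z + 52/175z².

Solve |R(x)|<1 on ℝ⁻.
x=-1.58: |R|=0.1618
R=1: x+52/175x²=0 ⇒ x=−175/52=-3.3654; min R=1−1/(4·52/175)=0.1587>−1
Confirm numerically:
  x=-3.132: |R|=0.78280 <1
  x=-3.061: |R|=0.72315 <1
  x=-2.823: |R|=0.54503 <1
  x=-1.913: |R|=0.17441 <1
  x=-3.866: |R|=1.57508 >1
  x=-3.511: |R|=1.15192 >1
Stable set (-3.3654, 0).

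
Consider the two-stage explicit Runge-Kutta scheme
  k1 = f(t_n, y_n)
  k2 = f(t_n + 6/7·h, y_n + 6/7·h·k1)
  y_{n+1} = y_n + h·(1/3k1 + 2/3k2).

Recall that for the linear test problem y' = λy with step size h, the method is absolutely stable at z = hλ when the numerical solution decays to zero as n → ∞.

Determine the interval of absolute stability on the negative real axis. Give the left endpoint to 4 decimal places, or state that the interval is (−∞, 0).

Test eqn y'=λy, z=hλ:
  k1=λy_n ⇒ h·k1=z·y_n;  k2=λ(1+6/7z)y_n ⇒ h·k2=z(1+6/7z)y_n
  y_{n+1}/y_n = 1 + 1/3z + 2/3z(1+6/7z) = 1 + z + 4/7z²
  so R(z) = 1 + z + 4/7z².

Solve |R(x)|<1 on ℝ⁻.
x=-1.29: |R|=0.6609
R=1: x+4/7x²=0 ⇒ x=−7/4=-1.7500; min R=1−1/(4·4/7)=0.5625>−1
Confirm numerically:
  x=-1.699: |R|=0.95049 <1
  x=-1.653: |R|=0.90838 <1
  x=-0.971: |R|=0.56777 <1
  x=-2.215: |R|=1.58856 >1
  x=-1.930: |R|=1.19851 >1
So |R|<1 on (-1.7500, 0).

(-1.7500, 0).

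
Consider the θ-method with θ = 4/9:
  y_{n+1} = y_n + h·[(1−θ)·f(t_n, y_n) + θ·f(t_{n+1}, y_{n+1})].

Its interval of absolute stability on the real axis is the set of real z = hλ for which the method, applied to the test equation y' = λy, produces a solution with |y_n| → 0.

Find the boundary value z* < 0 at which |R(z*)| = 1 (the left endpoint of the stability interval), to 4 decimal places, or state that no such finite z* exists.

left endpoint -18.0000.

Test eqn y'=λy, z=hλ:
  y_{n+1} = y_n + z·[5/9·y_n + 4/9·y_{n+1}] ⇒ (1 − 4/9z)y_{n+1} = (1 + 5/9z)y_n
  R(z) = (1 + 5/9z)/(1 − 4/9z).

Need |R(x)|<1, x<0.
x=-1.22: |R|=0.2089
R=−1: 1+5/9x = −1+4/9x ⇒ -1/9x=2 ⇒ x=2/(-1/9)=-18.0000
Confirm numerically:
  x=-17.962: |R|=0.99953 <1
  x=-12.584: |R|=0.90872 <1
  x=-11.190: |R|=0.87333 <1
  x=-8.749: |R|=0.78973 <1
  x=-18.502: |R|=1.00605 >1
  x=-18.469: |R|=1.00566 >1
  x=-18.156: |R|=1.00191 >1
So |R|<1 on (-18.0000, 0).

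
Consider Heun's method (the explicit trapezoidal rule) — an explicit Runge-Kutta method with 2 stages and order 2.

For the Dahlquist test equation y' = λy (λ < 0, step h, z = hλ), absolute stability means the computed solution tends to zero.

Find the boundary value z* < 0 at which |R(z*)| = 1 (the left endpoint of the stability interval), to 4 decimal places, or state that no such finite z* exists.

z* = -2.0000.

Set f=λy, z=hλ:
  order 2, 2-stage ⇒ R(z)=1+z+z^2/2
  (e.g. R(-1.35)=0.56125, |R|=0.56125)

Need |R(x)|<1, x<0.
x=-1.35: |R|=0.5613
|R(-1.8)|=0.8200 |R(-1.14)|=0.5098 |R(-1.11)|=0.5060
Bisect:
  x_lo=-2.8424 |R|=2.1973  x_hi=-0.1850 |R|=0.8321
  mid=-1.51370 |R|=0.63194 →hi
  mid=-2.17806 |R|=1.19391 →lo
  mid=-1.84588 |R|=0.85775 →hi
  mid=-2.01197 |R|=1.01204 →lo
  mid=-1.92892 |R|=0.93145 →hi
  mid=-1.97045 |R|=0.97088 →hi
  mid=-1.99121 |R|=0.99125 →hi
  mid=-2.00159 |R|=1.00159 →lo
  mid=-1.99640 |R|=0.99640 →hi
  ...
  [-2.00013,-1.99997] ⇒ x*=-2.0000
Interval (-2.0000, 0).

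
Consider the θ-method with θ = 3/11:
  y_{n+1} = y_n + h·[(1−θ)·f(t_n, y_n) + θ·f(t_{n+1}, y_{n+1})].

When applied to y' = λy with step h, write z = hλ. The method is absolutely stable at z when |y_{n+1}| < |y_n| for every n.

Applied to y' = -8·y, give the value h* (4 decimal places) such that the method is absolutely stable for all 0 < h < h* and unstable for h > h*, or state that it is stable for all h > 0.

(-4.4000,0); λ=-8 ⇒ h* = (22/5)/8 = 0.5500.

With y'=λy (z=hλ):
  y_{n+1} = y_n + z·[8/11·y_n + 3/11·y_{n+1}] ⇒ (1 − 3/11z)y_{n+1} = (1 + 8/11z)y_n
  R(z) = (1 + 8/11z)/(1 − 3/11z).

Find x<0 with |R(x)|<1.
x=-0.45: |R|=0.5992
R=−1: 1+8/11x = −1+3/11x ⇒ -5/11x=2 ⇒ x=2/(-5/11)=-4.4000
Confirm numerically:
  x=-4.329: |R|=0.98520 <1
  x=-4.252: |R|=0.96885 <1
  x=-2.259: |R|=0.39782 <1
  x=-2.138: |R|=0.35052 <1
  x=-4.830: |R|=1.08435 >1
  x=-4.685: |R|=1.05687 >1
Interval (-4.4000, 0).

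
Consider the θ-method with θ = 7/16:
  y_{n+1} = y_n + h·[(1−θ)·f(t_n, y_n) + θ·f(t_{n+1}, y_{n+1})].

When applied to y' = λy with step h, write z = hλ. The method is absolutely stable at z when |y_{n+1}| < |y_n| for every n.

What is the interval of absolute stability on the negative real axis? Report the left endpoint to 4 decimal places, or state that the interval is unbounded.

(-16.0000, 0).

Set f=λy, z=hλ:
  y_{n+1} = y_n + z·[9/16·y_n + 7/16·y_{n+1}] ⇒ (1 − 7/16z)y_{n+1} = (1 + 9/16z)y_n
  ⇒ R(z) = (1 + 9/16z)/(1 − 7/16z).

Solve |R(x)|<1 on ℝ⁻.
x=-1.46: |R|=0.1091
R=−1: 1+9/16x = −1+7/16x ⇒ -1/8x=2 ⇒ x=2/(-1/8)=-16.0000
Confirm numerically:
  x=-14.472: |R|=0.97395 <1
  x=-12.938: |R|=0.94253 <1
  x=-8.731: |R|=0.81148 <1
  x=-6.908: |R|=0.71745 <1
  x=-16.514: |R|=1.00781 >1
  x=-16.251: |R|=1.00387 >1
  x=-16.117: |R|=1.00182 >1
Stable set (-16.0000, 0).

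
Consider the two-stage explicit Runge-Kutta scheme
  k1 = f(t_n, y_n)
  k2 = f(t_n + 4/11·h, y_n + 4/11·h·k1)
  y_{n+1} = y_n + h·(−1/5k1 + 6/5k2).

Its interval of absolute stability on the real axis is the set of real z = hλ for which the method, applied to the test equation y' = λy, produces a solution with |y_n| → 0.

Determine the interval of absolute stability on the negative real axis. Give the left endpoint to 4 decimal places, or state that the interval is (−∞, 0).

(-2.2917, 0).

Test eqn y'=λy, z=hλ:
  k1=λy_n ⇒ h·k1=z·y_n;  k2=λ(1+4/11z)y_n ⇒ h·k2=z(1+4/11z)y_n
  y_{n+1}/y_n = 1 − 1/5z + 6/5z(1+4/11z) = 1 + z + 24/55z²
  R(z) = 1 + z + 24/55z².

Boundary: |R(x)|=1, x<0.
x=-1.41: |R|=0.4575
R=1: x+24/55x²=0 ⇒ x=−55/24=-2.2917; min R=1−1/(4·24/55)=0.4271>−1
Confirm numerically:
  x=-1.527: |R|=0.49048 <1
  x=-1.506: |R|=0.48369 <1
  x=-1.398: |R|=0.45483 <1
  x=-1.152: |R|=0.42710 <1
  x=-2.742: |R|=1.53883 >1
  x=-2.338: |R|=1.04727 >1
Interval (-2.2917, 0).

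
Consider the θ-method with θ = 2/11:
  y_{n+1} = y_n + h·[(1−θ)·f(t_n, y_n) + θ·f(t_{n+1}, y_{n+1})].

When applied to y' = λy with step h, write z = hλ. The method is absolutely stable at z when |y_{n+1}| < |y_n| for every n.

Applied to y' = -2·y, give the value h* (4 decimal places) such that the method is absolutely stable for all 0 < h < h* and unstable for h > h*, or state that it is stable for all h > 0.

(-3.1429,0); λ=-2 ⇒ h* = (22/7)/2 = 1.5714.

On y'=λy, z=hλ:
  y_{n+1} = y_n + z·[9/11·y_n + 2/11·y_{n+1}] ⇒ (1 − 2/11z)y_{n+1} = (1 + 9/11z)y_n
  so R(z) = (1 + 9/11z)/(1 − 2/11z).

Find x<0 with |R(x)|<1.
x=-0.41: |R|=0.6184
R=−1: 1+9/11x = −1+2/11x ⇒ -7/11x=2 ⇒ x=2/(-7/11)=-3.1429
Confirm numerically:
  x=-2.850: |R|=0.87725 <1
  x=-2.211: |R|=0.57703 <1
  x=-1.874: |R|=0.39775 <1
  x=-3.517: |R|=1.14523 >1
  x=-3.490: |R|=1.13515 >1
  x=-3.433: |R|=1.11368 >1
Stable set (-3.1429, 0).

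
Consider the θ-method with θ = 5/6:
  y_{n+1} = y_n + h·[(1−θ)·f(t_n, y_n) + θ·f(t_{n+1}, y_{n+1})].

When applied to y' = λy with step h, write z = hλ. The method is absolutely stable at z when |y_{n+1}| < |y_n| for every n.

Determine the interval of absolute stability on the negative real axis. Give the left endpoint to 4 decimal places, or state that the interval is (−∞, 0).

unbounded; (−∞, 0).

Test eqn y'=λy, z=hλ:
  y_{n+1} = y_n + z·[1/6·y_n + 5/6·y_{n+1}] ⇒ (1 − 5/6z)y_{n+1} = (1 + 1/6z)y_n
  Hence R(z) = (1 + 1/6z)/(1 − 5/6z).

Solve |R(x)|<1 on ℝ⁻.
x=-1.74: |R|=0.2898
x=-2: |R|=0.2500
x=-10: |R|=0.0714
x=-100: |R|=0.1858
θ=5/6≥1/2 ⇒ |1+1/6x|<|1−5/6x| ∀x<0 ⇒ unbounded interval.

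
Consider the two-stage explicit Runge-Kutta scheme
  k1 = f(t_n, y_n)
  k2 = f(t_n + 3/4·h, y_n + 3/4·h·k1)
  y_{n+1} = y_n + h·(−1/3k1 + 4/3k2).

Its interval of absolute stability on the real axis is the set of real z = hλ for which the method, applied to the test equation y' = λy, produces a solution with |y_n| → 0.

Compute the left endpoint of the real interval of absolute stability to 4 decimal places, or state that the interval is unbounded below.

Set f=λy, z=hλ:
  k1=λy_n ⇒ h·k1=z·y_n;  k2=λ(1+3/4z)y_n ⇒ h·k2=z(1+3/4z)y_n
  y_{n+1}/y_n = 1 − 1/3z + 4/3z(1+3/4z) = 1 + z + z²
  Hence R(z) = 1 + z + z².

Boundary: |R(x)|=1, x<0.
x=-0.37: |R|=0.7669
R=1: x+1x²=0 ⇒ x=−1=-1.0000; min R=1−1/(4·1)=0.7500>−1
Confirm numerically:
  x=-0.955: |R|=0.95703 <1
  x=-0.835: |R|=0.86223 <1
  x=-0.702: |R|=0.79080 <1
  x=-0.448: |R|=0.75270 <1
  x=-1.457: |R|=1.66585 >1
  x=-1.157: |R|=1.18165 >1
  x=-1.123: |R|=1.13813 >1
Stable set (-1.0000, 0).

z* = -1.0000.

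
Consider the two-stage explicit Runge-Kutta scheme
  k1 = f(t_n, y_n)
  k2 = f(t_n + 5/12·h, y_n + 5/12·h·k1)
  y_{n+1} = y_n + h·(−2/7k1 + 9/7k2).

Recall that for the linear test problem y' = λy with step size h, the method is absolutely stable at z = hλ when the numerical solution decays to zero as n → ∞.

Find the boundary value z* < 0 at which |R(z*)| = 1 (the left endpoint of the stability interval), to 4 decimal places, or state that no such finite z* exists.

On y'=λy, z=hλ:
  k1=λy_n ⇒ h·k1=z·y_n;  k2=λ(1+5/12z)y_n ⇒ h·k2=z(1+5/12z)y_n
  y_{n+1}/y_n = 1 − 2/7z + 9/7z(1+5/12z) = 1 + z + 15/28z²
  Hence R(z) = 1 + z + 15/28z².

Find x<0 with |R(x)|<1.
x=-1.08: |R|=0.5449
R=1: x+15/28x²=0 ⇒ x=−28/15=-1.8667; min R=1−1/(4·15/28)=0.5333>−1
Confirm numerically:
  x=-1.707: |R|=0.85399 <1
  x=-0.970: |R|=0.53405 <1
  x=-0.873: |R|=0.53528 <1
  x=-0.851: |R|=0.53696 <1
  x=-2.247: |R|=1.45783 >1
  x=-1.959: |R|=1.09690 >1
So |R|<1 on (-1.8667, 0).

left endpoint -1.8667.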